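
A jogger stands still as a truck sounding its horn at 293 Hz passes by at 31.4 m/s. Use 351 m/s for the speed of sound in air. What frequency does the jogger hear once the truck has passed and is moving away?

269 Hz

Receding: f₂ = f · v/(v + v_s) = 293 × 351/382.4 ≈ 269 Hz.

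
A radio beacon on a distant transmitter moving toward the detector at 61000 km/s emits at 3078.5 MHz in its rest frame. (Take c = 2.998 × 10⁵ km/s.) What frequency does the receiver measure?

β = v/c = 61000/299800 = 0.2035.
Relativistic Doppler for frequency: f' = f₀ · √((1 + β)/(1 − β)).
f' = 3078.5 × √(1.2035/0.7965) = 3078.5 × 1.22918 ≈ 3784.0 MHz.

3784.0 MHz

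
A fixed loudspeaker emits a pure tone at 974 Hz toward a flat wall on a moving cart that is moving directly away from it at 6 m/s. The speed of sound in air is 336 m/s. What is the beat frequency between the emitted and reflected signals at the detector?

34.2 Hz

At the flat wall on a moving cart (a moving observer), f₁ = f₀ · (v − u)/v = 974 × 330/336 ≈ 956.6 Hz.
The reflection then acts as a moving source: f₂ = f₁ · v/(v + u) ≈ 939.8 Hz.
Beat frequency: |f₂ − f₀| = 2u·f₀/(v + u) = 2 × 6 × 974/342 ≈ 34.2 Hz.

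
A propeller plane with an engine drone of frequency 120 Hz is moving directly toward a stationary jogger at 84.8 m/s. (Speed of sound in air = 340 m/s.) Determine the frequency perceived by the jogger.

Moving source, stationary observer: f' = f · v/(v − v_s) since the source is approaching.
f' = 120 × 340/(340 − 84.8) = 120 × 340/255.2 ≈ 160 Hz.

160 Hz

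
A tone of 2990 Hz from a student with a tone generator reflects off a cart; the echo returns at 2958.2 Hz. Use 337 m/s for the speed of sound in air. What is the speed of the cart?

Double Doppler shift off a moving reflector: f₂ = f₀ · (v + u)/(v − u) (u > 0 toward emitter).
Rearranging, u = v · (f₂ − f₀)/(f₂ + f₀) = 337 × -31.8/5948.2 ≈ -1.80 m/s.
So the cart is moving at 1.80 m/s away from the emitter.

1.80 m/s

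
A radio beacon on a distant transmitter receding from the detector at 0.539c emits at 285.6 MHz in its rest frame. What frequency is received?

156.3 MHz

Relativistic Doppler for frequency: f' = f₀ · √((1 − β)/(1 + β)).
f' = 285.6 × √(0.4610/1.5390) = 285.6 × 0.54731 ≈ 156.3 MHz.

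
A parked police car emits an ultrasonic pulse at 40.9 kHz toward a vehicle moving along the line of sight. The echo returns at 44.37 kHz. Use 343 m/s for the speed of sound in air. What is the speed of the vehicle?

14.0 m/s

Double Doppler shift off a moving reflector: f₂ = f₀ · (v + u)/(v − u) (u > 0 toward emitter).
Rearranging, u = v · (f₂ − f₀)/(f₂ + f₀) = 343 × 3.47/85.27 ≈ 14.0 m/s.
So the vehicle is moving at 14.0 m/s toward the emitter.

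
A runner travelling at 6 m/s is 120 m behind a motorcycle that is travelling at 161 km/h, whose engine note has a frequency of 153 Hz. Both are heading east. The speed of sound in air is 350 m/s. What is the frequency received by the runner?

138 Hz

161 km/h = 44.72 m/s.
The runner is behind, so the motorcycle is moving away from it while the runner is moving toward the motorcycle.
General Doppler shift: f' = f · (v + v_o)/(v + v_s).
f' = 153 × (350 + 6)/(350 + 44.72) = 153 × 356/394.72 ≈ 138 Hz.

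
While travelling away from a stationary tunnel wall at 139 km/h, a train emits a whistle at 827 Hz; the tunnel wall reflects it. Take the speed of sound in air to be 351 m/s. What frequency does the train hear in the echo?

139 km/h = 38.61 m/s.
The tunnel wall receives the sound from a moving source: f₁ = f₀ · v/(v + v_e) = 827 × 351/389.61 ≈ 745 Hz.
On the return leg the train is a moving observer: f₂ = f₁ · (v − v_e)/v = 745 × 312.39/351 ≈ 663 Hz.

663 Hz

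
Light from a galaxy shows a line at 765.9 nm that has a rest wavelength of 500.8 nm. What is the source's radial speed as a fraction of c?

0.401c

λ'/λ₀ = 1.5294 > 1 (redshift), so the source is receding.
λ'/λ₀ = √((1 + β)/(1 − β)) for a receding source ⇒ β = (r² − 1)/(r² + 1) with r = λ'/λ₀.
β = (2.3389 − 1)/(2.3389 + 1) ≈ 0.401.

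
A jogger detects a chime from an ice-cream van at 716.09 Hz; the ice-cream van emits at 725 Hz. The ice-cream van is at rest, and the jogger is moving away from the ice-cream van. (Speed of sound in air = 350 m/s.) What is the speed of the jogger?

4.3 m/s

f' = f · (v − v_o)/v ⇒ v_o = v · |f'/f − 1|.
v_o = 350 × |716.09/725 − 1| = 350 × 0.01229 ≈ 4.3 m/s.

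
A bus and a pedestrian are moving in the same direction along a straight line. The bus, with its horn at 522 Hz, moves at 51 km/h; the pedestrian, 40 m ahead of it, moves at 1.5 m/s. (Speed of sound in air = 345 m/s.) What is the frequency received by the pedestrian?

51 km/h = 14.17 m/s.
The pedestrian is ahead, so the bus is moving toward it while the pedestrian is moving away from the bus.
General Doppler shift: f' = f · (v − v_o)/(v − v_s).
f' = 522 × (345 − 1.5)/(345 − 14.17) = 522 × 343.5/330.83 ≈ 542 Hz.

542 Hz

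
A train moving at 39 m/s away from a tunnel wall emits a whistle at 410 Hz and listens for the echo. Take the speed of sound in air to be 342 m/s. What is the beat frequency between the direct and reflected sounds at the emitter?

84 Hz

The tunnel wall receives the sound from a moving source: f₁ = f₀ · v/(v + v_e) = 410 × 342/381 ≈ 368.0 Hz.
On the return leg the train is a moving observer: f₂ = f₁ · (v − v_e)/v = 368.0 × 303/342 ≈ 326.1 Hz.
Equivalently f₂ = f₀ · (v − v_e)/(v + v_e).
Beat against the emitted tone: |f₂ − f₀| = 2v_e·f₀/(v + v_e) = 2 × 39 × 410/381 ≈ 84 Hz.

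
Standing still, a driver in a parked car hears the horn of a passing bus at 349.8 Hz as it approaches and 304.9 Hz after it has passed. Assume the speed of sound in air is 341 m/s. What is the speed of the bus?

f₁/f₂ = (v + v_s)/(v − v_s), so v_s = v · (f₁ − f₂)/(f₁ + f₂).
v_s = 341 × (349.8 − 304.9)/(349.8 + 304.9) = 341 × 44.9/654.7 ≈ 23.4 m/s.

23.4 m/s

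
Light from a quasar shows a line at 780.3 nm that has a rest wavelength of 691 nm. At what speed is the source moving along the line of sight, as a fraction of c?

λ'/λ₀ = 1.1292 > 1 (redshift), so the source is receding.
λ'/λ₀ = √((1 + β)/(1 − β)) for a receding source ⇒ β = (r² − 1)/(r² + 1) with r = λ'/λ₀.
β = (1.2752 − 1)/(1.2752 + 1) ≈ 0.121.

0.121c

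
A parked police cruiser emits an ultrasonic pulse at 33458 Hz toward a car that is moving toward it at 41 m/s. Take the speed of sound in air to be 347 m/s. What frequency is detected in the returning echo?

42424 Hz

The car first receives the wave as a moving observer: f₁ = f₀ · (v + u)/v = 33458 × (347 + 41)/347 ≈ 37411 Hz.
The reflection then acts as a moving source: f₂ = f₁ · v/(v − u) ≈ 42424 Hz.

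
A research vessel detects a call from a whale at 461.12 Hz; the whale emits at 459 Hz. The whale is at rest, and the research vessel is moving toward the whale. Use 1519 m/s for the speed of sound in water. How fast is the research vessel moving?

7.0 m/s

f' = f · (v + v_o)/v ⇒ v_o = v · |f'/f − 1|.
v_o = 1519 × |461.12/459 − 1| = 1519 × 0.004619 ≈ 7.0 m/s.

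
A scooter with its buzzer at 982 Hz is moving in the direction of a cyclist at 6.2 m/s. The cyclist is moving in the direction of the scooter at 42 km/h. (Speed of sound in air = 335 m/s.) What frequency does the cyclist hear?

42 km/h = 11.67 m/s.
General Doppler shift: f' = f · (v + v_o)/(v − v_s).
f' = 982 × (335 + 11.67)/(335 − 6.2) = 982 × 346.67/328.8 ≈ 1035 Hz.

1035 Hz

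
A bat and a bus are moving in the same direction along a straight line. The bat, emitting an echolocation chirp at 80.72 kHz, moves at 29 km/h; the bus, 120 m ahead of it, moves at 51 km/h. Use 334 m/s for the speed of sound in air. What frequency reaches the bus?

29 km/h = 8.056 m/s; 51 km/h = 14.17 m/s.
The bus is ahead, so the bat is moving toward it while the bus is moving away from the bat.
Both move, so f' = f · (v − v_o)/(v − v_s).
f' = 80.72 × (334 − 14.17)/(334 − 8.056) = 80.72 × 319.83/325.94 ≈ 79.2 kHz.

79.2 kHz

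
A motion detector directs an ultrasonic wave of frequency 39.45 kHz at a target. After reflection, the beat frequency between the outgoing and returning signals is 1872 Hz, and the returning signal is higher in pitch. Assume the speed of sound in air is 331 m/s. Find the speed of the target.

7.7 m/s

Double Doppler shift off a moving reflector: f₂ = f₀ · (v + u)/(v − u) (u > 0 toward emitter).
Returning signal is higher, so f₂ = f₀ + Δf = 39450 + 1872 = 41322 Hz.
Rearranging, u = v · (f₂ − f₀)/(f₂ + f₀) = 331 × 1872/80772 ≈ 7.7 m/s.
So the target is moving at 7.7 m/s toward the emitter.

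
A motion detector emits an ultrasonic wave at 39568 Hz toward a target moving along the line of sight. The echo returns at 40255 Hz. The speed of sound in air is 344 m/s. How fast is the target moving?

Double Doppler shift off a moving reflector: f₂ = f₀ · (v + u)/(v − u) (u > 0 toward emitter).
Rearranging, u = v · (f₂ − f₀)/(f₂ + f₀) = 344 × 687/79823 ≈ 2.96 m/s.
So the target is moving at 2.96 m/s toward the emitter.

2.96 m/s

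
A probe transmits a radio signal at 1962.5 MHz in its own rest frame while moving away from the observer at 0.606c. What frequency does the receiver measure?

Relativistic Doppler for frequency: f' = f₀ · √((1 − β)/(1 + β)).
f' = 1962.5 × √(0.3940/1.6060) = 1962.5 × 0.49531 ≈ 972.0 MHz.

972.0 MHz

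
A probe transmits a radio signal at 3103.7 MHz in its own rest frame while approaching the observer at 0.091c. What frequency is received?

3400.2 MHz

Relativistic Doppler for frequency: f' = f₀ · √((1 + β)/(1 − β)).
f' = 3103.7 × √(1.0910/0.9090) = 3103.7 × 1.09555 ≈ 3400.2 MHz.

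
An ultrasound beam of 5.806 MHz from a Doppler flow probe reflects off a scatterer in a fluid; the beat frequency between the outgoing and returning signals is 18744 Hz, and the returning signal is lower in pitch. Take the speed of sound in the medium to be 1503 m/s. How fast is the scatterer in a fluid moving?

Double Doppler shift off a moving reflector: f₂ = f₀ · (v + u)/(v − u) (u > 0 toward emitter).
Returning signal is lower, so f₂ = f₀ − Δf = 5806000 − 18744 = 5787256 Hz.
Rearranging, u = v · (f₂ − f₀)/(f₂ + f₀) = 1503 × -18744/11593256 ≈ -2.43 m/s.
So the scatterer in a fluid is moving at 2.43 m/s away from the emitter.

2.43 m/s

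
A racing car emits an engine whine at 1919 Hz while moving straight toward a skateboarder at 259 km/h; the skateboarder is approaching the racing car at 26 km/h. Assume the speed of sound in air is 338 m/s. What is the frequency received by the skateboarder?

2490 Hz

259 km/h = 71.94 m/s; 26 km/h = 7.222 m/s.
With source approaching and observer approaching, f' = f · (v + v_o)/(v − v_s).
f' = 1919 × (338 + 7.222)/(338 − 71.94) = 1919 × 345.22/266.06 ≈ 2490 Hz.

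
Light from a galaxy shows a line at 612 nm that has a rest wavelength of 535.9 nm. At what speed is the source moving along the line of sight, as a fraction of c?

λ'/λ₀ = 1.1420 > 1 (redshift), so the source is receding.
λ'/λ₀ = √((1 + β)/(1 − β)) for a receding source ⇒ β = (r² − 1)/(r² + 1) with r = λ'/λ₀.
β = (1.3042 − 1)/(1.3042 + 1) ≈ 0.132.

0.132c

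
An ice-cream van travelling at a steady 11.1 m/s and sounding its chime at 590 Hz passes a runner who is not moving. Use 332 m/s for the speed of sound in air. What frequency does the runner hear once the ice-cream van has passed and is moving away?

571 Hz

Receding: f₂ = f · v/(v + v_s) = 590 × 332/343.1 ≈ 571 Hz.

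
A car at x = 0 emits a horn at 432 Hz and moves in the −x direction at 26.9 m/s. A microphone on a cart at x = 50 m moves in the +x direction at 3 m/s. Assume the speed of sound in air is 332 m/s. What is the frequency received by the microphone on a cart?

396 Hz

The observer lies on the +x side, so the source is heading away from the observer and the observer is heading away from the source.
General Doppler shift: f' = f · (v − v_o)/(v + v_s).
f' = 432 × (332 − 3)/(332 + 26.9) = 432 × 329/358.9 ≈ 396 Hz.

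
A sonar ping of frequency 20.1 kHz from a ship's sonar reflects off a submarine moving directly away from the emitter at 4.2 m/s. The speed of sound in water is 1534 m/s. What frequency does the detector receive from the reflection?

20.0 kHz

The submarine first receives the wave as a moving observer: f₁ = f₀ · (v − u)/v = 20.1 × (1534 − 4.2)/1534 ≈ 20.0 kHz.
The reflection then acts as a moving source: f₂ = f₁ · v/(v + u) ≈ 20.0 kHz.
Equivalently f₂ = f₀ · (v − u)/(v + u).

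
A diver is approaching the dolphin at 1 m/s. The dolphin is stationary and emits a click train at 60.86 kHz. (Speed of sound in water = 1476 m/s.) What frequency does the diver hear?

Moving observer, stationary source: f' = f · (v + v_o)/v.
f' = 60.86 × (1476 + 1)/1476 = 60.86 × 1477/1476 ≈ 60.9 kHz.

60.9 kHz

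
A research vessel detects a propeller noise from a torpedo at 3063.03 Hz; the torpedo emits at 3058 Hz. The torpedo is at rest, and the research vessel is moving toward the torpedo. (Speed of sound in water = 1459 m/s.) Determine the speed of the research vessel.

2.40 m/s

f' = f · (v + v_o)/v ⇒ v_o = v · |f'/f − 1|.
v_o = 1459 × |3063.03/3058 − 1| = 1459 × 0.001645 ≈ 2.40 m/s.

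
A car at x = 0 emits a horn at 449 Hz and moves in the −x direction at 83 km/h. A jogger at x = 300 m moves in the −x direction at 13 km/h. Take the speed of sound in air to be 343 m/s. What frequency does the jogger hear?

83 km/h = 23.06 m/s; 13 km/h = 3.611 m/s.
The observer lies on the +x side, so the source is heading away from the observer and the observer is heading toward the source.
With source receding and observer approaching, f' = f · (v + v_o)/(v + v_s).
f' = 449 × (343 + 3.611)/(343 + 23.06) = 449 × 346.61/366.06 ≈ 425 Hz.

425 Hz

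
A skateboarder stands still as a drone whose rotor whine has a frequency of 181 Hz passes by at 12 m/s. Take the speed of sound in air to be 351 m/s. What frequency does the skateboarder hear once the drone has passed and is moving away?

Receding: f₂ = f · v/(v + v_s) = 181 × 351/363 ≈ 175 Hz.

175 Hz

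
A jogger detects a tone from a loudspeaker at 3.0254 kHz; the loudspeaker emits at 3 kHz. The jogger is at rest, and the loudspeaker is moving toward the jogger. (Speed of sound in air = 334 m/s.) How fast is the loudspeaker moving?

f' = f · v/(v − v_s) ⇒ v_s = v · |1 − f/f'|.
v_s = 334 × |1 − 3/3.0254| = 334 × 0.008396 ≈ 2.80 m/s.

2.80 m/s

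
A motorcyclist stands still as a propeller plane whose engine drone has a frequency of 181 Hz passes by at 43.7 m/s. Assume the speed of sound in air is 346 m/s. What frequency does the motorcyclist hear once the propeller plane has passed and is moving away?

161 Hz

Receding: f₂ = f · v/(v + v_s) = 181 × 346/389.7 ≈ 161 Hz.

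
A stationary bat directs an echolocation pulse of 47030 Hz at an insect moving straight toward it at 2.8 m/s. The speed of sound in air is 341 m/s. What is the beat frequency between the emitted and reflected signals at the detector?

779 Hz

The insect first receives the wave as a moving observer: f₁ = f₀ · (v + u)/v = 47030 × (341 + 2.8)/341 ≈ 47416 Hz.
The reflection then acts as a moving source: f₂ = f₁ · v/(v − u) ≈ 47809 Hz.
Equivalently f₂ = f₀ · (v + u)/(v − u).
Beat frequency: |f₂ − f₀| = 2u·f₀/(v − u) = 2 × 2.8 × 47030/338.2 ≈ 779 Hz.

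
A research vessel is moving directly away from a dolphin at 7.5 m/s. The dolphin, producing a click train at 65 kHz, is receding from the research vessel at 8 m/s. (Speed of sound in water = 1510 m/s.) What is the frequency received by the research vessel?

64.3 kHz

General Doppler shift: f' = f · (v − v_o)/(v + v_s).
f' = 65 × (1510 − 7.5)/(1510 + 8) = 65 × 1502.5/1518 ≈ 64.3 kHz.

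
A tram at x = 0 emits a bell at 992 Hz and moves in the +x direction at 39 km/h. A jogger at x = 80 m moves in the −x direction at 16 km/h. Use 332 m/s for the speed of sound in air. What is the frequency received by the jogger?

1039 Hz

39 km/h = 10.83 m/s; 16 km/h = 4.444 m/s.
The observer lies on the +x side, so the source is heading toward the observer and the observer is heading toward the source.
General Doppler shift: f' = f · (v + v_o)/(v − v_s).
f' = 992 × (332 + 4.444)/(332 − 10.83) = 992 × 336.44/321.17 ≈ 1039 Hz.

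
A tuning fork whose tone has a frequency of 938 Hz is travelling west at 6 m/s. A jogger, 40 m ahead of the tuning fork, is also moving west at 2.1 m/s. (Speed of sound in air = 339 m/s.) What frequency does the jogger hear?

949 Hz

The jogger is ahead, so the tuning fork is moving toward it while the jogger is moving away from the tuning fork.
General Doppler shift: f' = f · (v − v_o)/(v − v_s).
f' = 938 × (339 − 2.1)/(339 − 6) = 938 × 336.9/333 ≈ 949 Hz.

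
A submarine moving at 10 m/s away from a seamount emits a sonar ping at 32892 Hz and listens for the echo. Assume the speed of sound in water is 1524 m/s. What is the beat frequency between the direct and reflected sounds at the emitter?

429 Hz

The seamount receives the sound from a moving source: f₁ = f₀ · v/(v + v_e) = 32892 × 1524/1534 ≈ 32678 Hz.
On the return leg the submarine is a moving observer: f₂ = f₁ · (v − v_e)/v = 32678 × 1514/1524 ≈ 32463 Hz.
Equivalently f₂ = f₀ · (v − v_e)/(v + v_e).
Beat against the emitted tone: |f₂ − f₀| = 2v_e·f₀/(v + v_e) = 2 × 10 × 32892/1534 ≈ 429 Hz.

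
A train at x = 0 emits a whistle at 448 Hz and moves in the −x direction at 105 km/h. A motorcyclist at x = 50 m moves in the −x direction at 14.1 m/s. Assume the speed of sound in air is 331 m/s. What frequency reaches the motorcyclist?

429 Hz

105 km/h = 29.17 m/s.
The observer lies on the +x side, so the source is heading away from the observer and the observer is heading toward the source.
Both move, so f' = f · (v + v_o)/(v + v_s).
f' = 448 × (331 + 14.1)/(331 + 29.17) = 448 × 345.1/360.17 ≈ 429 Hz.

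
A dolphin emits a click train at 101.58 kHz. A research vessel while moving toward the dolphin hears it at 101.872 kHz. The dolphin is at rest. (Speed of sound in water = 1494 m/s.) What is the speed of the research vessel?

4.3 m/s

f' = f · (v + v_o)/v ⇒ v_o = v · |f'/f − 1|.
v_o = 1494 × |101.872/101.58 − 1| = 1494 × 0.002875 ≈ 4.3 m/s.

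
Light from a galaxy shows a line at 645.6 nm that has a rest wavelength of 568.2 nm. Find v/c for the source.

0.127c

λ'/λ₀ = 1.1362 > 1 (redshift), so the source is receding.
λ'/λ₀ = √((1 + β)/(1 − β)) for a receding source ⇒ β = (r² − 1)/(r² + 1) with r = λ'/λ₀.
β = (1.2910 − 1)/(1.2910 + 1) ≈ 0.127.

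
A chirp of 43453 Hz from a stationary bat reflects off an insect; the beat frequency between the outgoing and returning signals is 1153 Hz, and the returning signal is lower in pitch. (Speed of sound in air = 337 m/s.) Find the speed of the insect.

Double Doppler shift off a moving reflector: f₂ = f₀ · (v + u)/(v − u) (u > 0 toward emitter).
Returning signal is lower, so f₂ = f₀ − Δf = 43453 − 1153 = 42300 Hz.
Rearranging, u = v · (f₂ − f₀)/(f₂ + f₀) = 337 × -1153/85753 ≈ -4.5 m/s.
So the insect is moving at 4.5 m/s away from the emitter.

4.5 m/s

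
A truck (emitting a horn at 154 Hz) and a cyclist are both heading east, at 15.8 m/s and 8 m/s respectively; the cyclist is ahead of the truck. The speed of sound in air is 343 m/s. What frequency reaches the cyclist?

158 Hz

The cyclist is ahead, so the truck is moving toward it while the cyclist is moving away from the truck.
With source approaching and observer receding, f' = f · (v − v_o)/(v − v_s).
f' = 154 × (343 − 8)/(343 − 15.8) = 154 × 335/327.2 ≈ 158 Hz.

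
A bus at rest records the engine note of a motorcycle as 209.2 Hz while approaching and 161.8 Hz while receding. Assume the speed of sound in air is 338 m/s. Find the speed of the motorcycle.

43 m/s

f₁/f₂ = (v + v_s)/(v − v_s), so v_s = v · (f₁ − f₂)/(f₁ + f₂).
v_s = 338 × (209.2 − 161.8)/(209.2 + 161.8) = 338 × 47.4/371.0 ≈ 43 m/s.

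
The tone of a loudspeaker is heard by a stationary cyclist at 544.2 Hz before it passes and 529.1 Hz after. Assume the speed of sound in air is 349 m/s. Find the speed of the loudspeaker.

4.9 m/s

f₁/f₂ = (v + v_s)/(v − v_s), so v_s = v · (f₁ − f₂)/(f₁ + f₂).
v_s = 349 × (544.2 − 529.1)/(544.2 + 529.1) = 349 × 15.1/1073.3 ≈ 4.9 m/s.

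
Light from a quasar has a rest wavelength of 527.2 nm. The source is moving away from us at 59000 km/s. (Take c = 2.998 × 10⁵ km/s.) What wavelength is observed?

643.5 nm

β = v/c = 59000/299800 = 0.1968.
Relativistic Doppler for wavelength: λ' = λ₀ · √((1 + β)/(1 − β)).
λ' = 527.2 × √(1.1968/0.8032) = 527.2 × 1.22067 ≈ 643.5 nm.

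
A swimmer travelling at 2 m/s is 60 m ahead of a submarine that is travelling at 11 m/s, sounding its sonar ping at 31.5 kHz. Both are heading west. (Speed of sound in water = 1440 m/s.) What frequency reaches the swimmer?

The swimmer is ahead, so the submarine is moving toward it while the swimmer is moving away from the submarine.
Both move, so f' = f · (v − v_o)/(v − v_s).
f' = 31.5 × (1440 − 2)/(1440 − 11) = 31.5 × 1438/1429 ≈ 31.7 kHz.

31.7 kHz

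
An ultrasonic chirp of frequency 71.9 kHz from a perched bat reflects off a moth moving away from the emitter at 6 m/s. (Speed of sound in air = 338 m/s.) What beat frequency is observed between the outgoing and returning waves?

The moth first receives the wave as a moving observer: f₁ = f₀ · (v − u)/v = 71.9 × (338 − 6)/338 ≈ 70.62 kHz.
On reflection it acts as a source moving away from the stationary detector: f₂ = f₁ · v/(v + u) = 70.62 × 338/344 ≈ 69.39 kHz.
Beat frequency (with f₀ = 71900 Hz): |f₂ − f₀| = 2u·f₀/(v + u) = 2 × 6 × 71900/344 ≈ 2508 Hz.

2508 Hz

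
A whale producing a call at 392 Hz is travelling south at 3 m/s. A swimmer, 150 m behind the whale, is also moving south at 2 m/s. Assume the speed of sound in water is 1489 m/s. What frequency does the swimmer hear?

The swimmer is behind, so the whale is moving away from it while the swimmer is moving toward the whale.
General Doppler shift: f' = f · (v + v_o)/(v + v_s).
f' = 392 × (1489 + 2)/(1489 + 3) = 392 × 1491/1492 ≈ 392 Hz.

392 Hz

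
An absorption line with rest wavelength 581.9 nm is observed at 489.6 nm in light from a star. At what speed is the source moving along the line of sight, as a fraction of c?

0.171

λ'/λ₀ = 0.8414 < 1 (blueshift), so the source is approaching.
λ'/λ₀ = √((1 − β)/(1 + β)) for an approaching source ⇒ β = (1 − r²)/(1 + r²) with r = λ'/λ₀.
β = (1 − 0.7079)/(1 + 0.7079) ≈ 0.171.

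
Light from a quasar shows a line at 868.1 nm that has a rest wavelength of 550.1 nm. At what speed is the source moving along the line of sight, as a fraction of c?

0.427

λ'/λ₀ = 1.5781 > 1 (redshift), so the source is receding.
λ'/λ₀ = √((1 + β)/(1 − β)) for a receding source ⇒ β = (r² − 1)/(r² + 1) with r = λ'/λ₀.
β = (2.4903 − 1)/(2.4903 + 1) ≈ 0.427.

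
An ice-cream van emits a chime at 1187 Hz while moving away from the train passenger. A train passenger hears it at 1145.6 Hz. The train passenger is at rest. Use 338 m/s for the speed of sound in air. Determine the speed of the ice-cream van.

12.2 m/s

f' = f · v/(v + v_s) ⇒ v_s = v · |1 − f/f'|.
v_s = 338 × |1 − 1187/1145.6| = 338 × 0.03614 ≈ 12.2 m/s.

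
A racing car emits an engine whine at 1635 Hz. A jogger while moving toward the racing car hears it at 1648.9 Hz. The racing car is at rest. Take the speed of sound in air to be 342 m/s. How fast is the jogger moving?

f' = f · (v + v_o)/v ⇒ v_o = v · |f'/f − 1|.
v_o = 342 × |1648.9/1635 − 1| = 342 × 0.008502 ≈ 2.91 m/s.

2.91 m/s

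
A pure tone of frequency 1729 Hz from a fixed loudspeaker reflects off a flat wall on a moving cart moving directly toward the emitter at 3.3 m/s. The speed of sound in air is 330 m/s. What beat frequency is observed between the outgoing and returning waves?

At the flat wall on a moving cart (a moving observer), f₁ = f₀ · (v + u)/v = 1729 × 333.3/330 ≈ 1746.3 Hz.
On reflection it acts as a source moving toward the stationary detector: f₂ = f₁ · v/(v − u) = 1746.3 × 330/326.7 ≈ 1763.9 Hz.
Beat frequency: |f₂ − f₀| = 2u·f₀/(v − u) = 2 × 3.3 × 1729/326.7 ≈ 34.9 Hz.

34.9 Hz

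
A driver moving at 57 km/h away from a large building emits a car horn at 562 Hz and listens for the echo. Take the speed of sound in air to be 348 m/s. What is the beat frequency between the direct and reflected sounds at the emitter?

48.9 Hz

57 km/h = 15.83 m/s.
The large building receives the sound from a moving source: f₁ = f₀ · v/(v + v_e) = 562 × 348/363.83 ≈ 537.5 Hz.
On the return leg the driver is a moving observer: f₂ = f₁ · (v − v_e)/v = 537.5 × 332.17/348 ≈ 513.1 Hz.
Beat against the emitted tone: |f₂ − f₀| = 2v_e·f₀/(v + v_e) = 2 × 15.83 × 562/363.83 ≈ 48.9 Hz.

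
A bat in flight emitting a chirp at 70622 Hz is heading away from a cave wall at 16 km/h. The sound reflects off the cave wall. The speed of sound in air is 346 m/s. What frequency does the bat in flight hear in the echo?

68831 Hz

16 km/h = 4.444 m/s.
The cave wall receives the sound from a moving source: f₁ = f₀ · v/(v + v_e) = 70622 × 346/350.44 ≈ 69726 Hz.
On the return leg the bat in flight is a moving observer: f₂ = f₁ · (v − v_e)/v = 69726 × 341.56/346 ≈ 68831 Hz.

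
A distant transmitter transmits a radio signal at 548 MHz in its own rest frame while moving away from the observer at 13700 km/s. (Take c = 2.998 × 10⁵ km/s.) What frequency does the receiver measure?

β = v/c = 13700/299800 = 0.0457.
Relativistic Doppler for frequency: f' = f₀ · √((1 − β)/(1 + β)).
f' = 548 × √(0.9543/1.0457) = 548 × 0.95530 ≈ 523.5 MHz.

523.5 MHz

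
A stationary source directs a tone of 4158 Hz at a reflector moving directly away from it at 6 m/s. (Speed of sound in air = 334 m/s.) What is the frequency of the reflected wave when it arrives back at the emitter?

4011 Hz

At the reflector (a moving observer), f₁ = f₀ · (v − u)/v = 4158 × 328/334 ≈ 4083 Hz.
The reflection then acts as a moving source: f₂ = f₁ · v/(v + u) ≈ 4011 Hz.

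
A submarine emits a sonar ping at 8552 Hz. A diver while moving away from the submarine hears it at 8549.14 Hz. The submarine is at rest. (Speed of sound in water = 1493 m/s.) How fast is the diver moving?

0.50 m/s

f' = f · (v − v_o)/v ⇒ v_o = v · |f'/f − 1|.
v_o = 1493 × |8549.14/8552 − 1| = 1493 × 0.0003344 ≈ 0.50 m/s.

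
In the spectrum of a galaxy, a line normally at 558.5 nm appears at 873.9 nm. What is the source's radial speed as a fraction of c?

0.420c

λ'/λ₀ = 1.5647 > 1 (redshift), so the source is receding.
λ'/λ₀ = √((1 + β)/(1 − β)) for a receding source ⇒ β = (r² − 1)/(r² + 1) with r = λ'/λ₀.
β = (2.4484 − 1)/(2.4484 + 1) ≈ 0.420.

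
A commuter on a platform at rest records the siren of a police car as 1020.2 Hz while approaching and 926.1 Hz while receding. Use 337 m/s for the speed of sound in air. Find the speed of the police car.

16.3 m/s

f₁/f₂ = (v + v_s)/(v − v_s), so v_s = v · (f₁ − f₂)/(f₁ + f₂).
v_s = 337 × (1020.2 − 926.1)/(1020.2 + 926.1) = 337 × 94.1/1946.3 ≈ 16.3 m/s.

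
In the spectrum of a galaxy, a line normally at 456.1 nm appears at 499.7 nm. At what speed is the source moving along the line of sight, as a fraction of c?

λ'/λ₀ = 1.0956 > 1 (redshift), so the source is receding.
λ'/λ₀ = √((1 + β)/(1 − β)) for a receding source ⇒ β = (r² − 1)/(r² + 1) with r = λ'/λ₀.
β = (1.2003 − 1)/(1.2003 + 1) ≈ 0.091.

0.091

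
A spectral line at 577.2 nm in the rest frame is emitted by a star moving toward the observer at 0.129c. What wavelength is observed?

Relativistic Doppler for wavelength: λ' = λ₀ · √((1 − β)/(1 + β)).
λ' = 577.2 × √(0.8710/1.1290) = 577.2 × 0.87834 ≈ 507.0 nm.

507.0 nm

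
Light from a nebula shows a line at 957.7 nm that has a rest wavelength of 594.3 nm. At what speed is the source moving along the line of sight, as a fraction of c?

0.444

λ'/λ₀ = 1.6115 > 1 (redshift), so the source is receding.
λ'/λ₀ = √((1 + β)/(1 − β)) for a receding source ⇒ β = (r² − 1)/(r² + 1) with r = λ'/λ₀.
β = (2.5969 − 1)/(2.5969 + 1) ≈ 0.444.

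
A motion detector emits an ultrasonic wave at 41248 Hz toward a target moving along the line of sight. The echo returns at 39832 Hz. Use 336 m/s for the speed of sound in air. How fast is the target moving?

Double Doppler shift off a moving reflector: f₂ = f₀ · (v + u)/(v − u) (u > 0 toward emitter).
Rearranging, u = v · (f₂ − f₀)/(f₂ + f₀) = 336 × -1416/81080 ≈ -5.9 m/s.
So the target is moving at 5.9 m/s away from the emitter.

5.9 m/s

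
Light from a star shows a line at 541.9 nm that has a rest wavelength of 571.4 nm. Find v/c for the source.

λ'/λ₀ = 0.9484 < 1 (blueshift), so the source is approaching.
λ'/λ₀ = √((1 − β)/(1 + β)) for an approaching source ⇒ β = (1 − r²)/(1 + r²) with r = λ'/λ₀.
β = (1 − 0.8994)/(1 + 0.8994) ≈ 0.053.

0.053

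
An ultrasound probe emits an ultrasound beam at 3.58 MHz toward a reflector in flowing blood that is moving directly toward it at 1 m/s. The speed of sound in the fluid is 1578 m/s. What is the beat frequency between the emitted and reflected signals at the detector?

The reflector in flowing blood first receives the wave as a moving observer: f₁ = f₀ · (v + u)/v = 3.58 × (1578 + 1)/1578 ≈ 3.58227 MHz.
On reflection it acts as a source moving toward the stationary detector: f₂ = f₁ · v/(v − u) = 3.58227 × 1578/1577 ≈ 3.58454 MHz.
Beat frequency (with f₀ = 3580000 Hz): |f₂ − f₀| = 2u·f₀/(v − u) = 2 × 1 × 3580000/1577 ≈ 4540 Hz.

4540 Hz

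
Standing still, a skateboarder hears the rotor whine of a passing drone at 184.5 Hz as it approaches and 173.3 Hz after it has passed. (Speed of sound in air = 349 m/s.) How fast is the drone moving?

10.9 m/s

f₁/f₂ = (v + v_s)/(v − v_s), so v_s = v · (f₁ − f₂)/(f₁ + f₂).
v_s = 349 × (184.5 − 173.3)/(184.5 + 173.3) = 349 × 11.2/357.8 ≈ 10.9 m/s.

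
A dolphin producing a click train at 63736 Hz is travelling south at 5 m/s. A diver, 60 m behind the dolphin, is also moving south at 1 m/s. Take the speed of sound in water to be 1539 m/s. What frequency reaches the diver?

63571 Hz

The diver is behind, so the dolphin is moving away from it while the diver is moving toward the dolphin.
With source receding and observer approaching, f' = f · (v + v_o)/(v + v_s).
f' = 63736 × (1539 + 1)/(1539 + 5) = 63736 × 1540/1544 ≈ 63571 Hz.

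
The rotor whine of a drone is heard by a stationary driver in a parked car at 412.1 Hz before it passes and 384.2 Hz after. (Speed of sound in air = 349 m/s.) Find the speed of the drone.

f₁/f₂ = (v + v_s)/(v − v_s), so v_s = v · (f₁ − f₂)/(f₁ + f₂).
v_s = 349 × (412.1 − 384.2)/(412.1 + 384.2) = 349 × 27.9/796.3 ≈ 12.2 m/s.

12.2 m/s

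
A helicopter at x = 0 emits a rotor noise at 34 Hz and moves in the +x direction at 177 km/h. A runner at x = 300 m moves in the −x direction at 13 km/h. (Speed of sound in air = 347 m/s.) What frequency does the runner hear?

177 km/h = 49.17 m/s; 13 km/h = 3.611 m/s.
The observer lies on the +x side, so the source is heading toward the observer and the observer is heading toward the source.
Both move, so f' = f · (v + v_o)/(v − v_s).
f' = 34 × (347 + 3.611)/(347 − 49.17) = 34 × 350.61/297.83 ≈ 40.0 Hz.

40.0 Hz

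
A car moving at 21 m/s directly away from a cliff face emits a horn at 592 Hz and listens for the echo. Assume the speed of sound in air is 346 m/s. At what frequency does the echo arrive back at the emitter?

The cliff face receives the sound from a moving source: f₁ = f₀ · v/(v + v_e) = 592 × 346/367 ≈ 558 Hz.
On the return leg the car is a moving observer: f₂ = f₁ · (v − v_e)/v = 558 × 325/346 ≈ 524 Hz.
Equivalently f₂ = f₀ · (v − v_e)/(v + v_e).

524 Hz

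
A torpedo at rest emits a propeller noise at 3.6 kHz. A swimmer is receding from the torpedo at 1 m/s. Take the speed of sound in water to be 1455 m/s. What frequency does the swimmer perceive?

3.60 kHz

Moving observer, stationary source: f' = f · (v − v_o)/v.
f' = 3.6 × (1455 − 1)/1455 = 3.6 × 1454/1455 ≈ 3.60 kHz.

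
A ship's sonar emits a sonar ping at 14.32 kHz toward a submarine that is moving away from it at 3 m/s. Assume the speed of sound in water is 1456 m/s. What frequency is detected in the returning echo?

14.26 kHz

The submarine first receives the wave as a moving observer: f₁ = f₀ · (v − u)/v = 14.32 × (1456 − 3)/1456 ≈ 14.29 kHz.
On reflection it acts as a source moving away from the stationary detector: f₂ = f₁ · v/(v + u) = 14.29 × 1456/1459 ≈ 14.26 kHz.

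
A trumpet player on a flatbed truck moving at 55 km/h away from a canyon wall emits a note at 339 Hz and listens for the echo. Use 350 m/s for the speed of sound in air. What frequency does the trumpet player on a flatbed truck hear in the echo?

311 Hz

55 km/h = 15.28 m/s.
The canyon wall receives the sound from a moving source: f₁ = f₀ · v/(v + v_e) = 339 × 350/365.28 ≈ 325 Hz.
On the return leg the trumpet player on a flatbed truck is a moving observer: f₂ = f₁ · (v − v_e)/v = 325 × 334.72/350 ≈ 311 Hz.
Equivalently f₂ = f₀ · (v − v_e)/(v + v_e).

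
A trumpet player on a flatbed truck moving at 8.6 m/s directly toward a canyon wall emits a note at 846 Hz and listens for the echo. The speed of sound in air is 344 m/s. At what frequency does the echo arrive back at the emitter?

The canyon wall receives the sound from a moving source: f₁ = f₀ · v/(v − v_e) = 846 × 344/335.4 ≈ 868 Hz.
On the return leg the trumpet player on a flatbed truck is a moving observer: f₂ = f₁ · (v + v_e)/v = 868 × 352.6/344 ≈ 889 Hz.
Equivalently f₂ = f₀ · (v + v_e)/(v − v_e).

889 Hz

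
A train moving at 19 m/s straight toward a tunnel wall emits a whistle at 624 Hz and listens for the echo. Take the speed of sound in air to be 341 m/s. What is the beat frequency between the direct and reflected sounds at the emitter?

The tunnel wall receives the sound from a moving source: f₁ = f₀ · v/(v − v_e) = 624 × 341/322 ≈ 660.8 Hz.
On the return leg the train is a moving observer: f₂ = f₁ · (v + v_e)/v = 660.8 × 360/341 ≈ 697.6 Hz.
Beat against the emitted tone: |f₂ − f₀| = 2v_e·f₀/(v − v_e) = 2 × 19 × 624/322 ≈ 74 Hz.

74 Hz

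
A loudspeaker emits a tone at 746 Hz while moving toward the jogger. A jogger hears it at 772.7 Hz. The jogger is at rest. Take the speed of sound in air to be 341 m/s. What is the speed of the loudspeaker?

f' = f · v/(v − v_s) ⇒ v_s = v · |1 − f/f'|.
v_s = 341 × |1 − 746/772.7| = 341 × 0.03455 ≈ 11.8 m/s.

11.8 m/s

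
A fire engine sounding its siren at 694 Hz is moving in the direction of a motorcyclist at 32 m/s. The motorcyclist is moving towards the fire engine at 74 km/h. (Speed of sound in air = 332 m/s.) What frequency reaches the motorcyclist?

74 km/h = 20.56 m/s.
Both move, so f' = f · (v + v_o)/(v − v_s).
f' = 694 × (332 + 20.56)/(332 − 32) = 694 × 352.56/300 ≈ 816 Hz.

816 Hz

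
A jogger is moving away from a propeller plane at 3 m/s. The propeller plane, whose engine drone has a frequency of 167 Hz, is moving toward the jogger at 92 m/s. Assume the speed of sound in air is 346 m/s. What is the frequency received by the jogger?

226 Hz

With source approaching and observer receding, f' = f · (v − v_o)/(v − v_s).
f' = 167 × (346 − 3)/(346 − 92) = 167 × 343/254 ≈ 226 Hz.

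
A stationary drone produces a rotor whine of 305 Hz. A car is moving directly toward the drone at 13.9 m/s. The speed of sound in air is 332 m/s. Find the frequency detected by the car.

Only the observer moves, toward the source, so f' = f · (v + v_o)/v.
f' = 305 × (332 + 13.9)/332 = 305 × 345.9/332 ≈ 318 Hz.

318 Hz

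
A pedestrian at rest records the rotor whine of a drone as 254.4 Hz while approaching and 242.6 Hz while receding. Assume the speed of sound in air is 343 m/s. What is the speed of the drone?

f₁/f₂ = (v + v_s)/(v − v_s), so v_s = v · (f₁ − f₂)/(f₁ + f₂).
v_s = 343 × (254.4 − 242.6)/(254.4 + 242.6) = 343 × 11.8/497.0 ≈ 8.1 m/s.

8.1 m/s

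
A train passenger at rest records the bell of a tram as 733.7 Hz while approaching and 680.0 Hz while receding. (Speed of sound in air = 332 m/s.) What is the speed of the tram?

f₁/f₂ = (v + v_s)/(v − v_s), so v_s = v · (f₁ − f₂)/(f₁ + f₂).
v_s = 332 × (733.7 − 680.0)/(733.7 + 680.0) = 332 × 53.7/1413.7 ≈ 12.6 m/s.

12.6 m/s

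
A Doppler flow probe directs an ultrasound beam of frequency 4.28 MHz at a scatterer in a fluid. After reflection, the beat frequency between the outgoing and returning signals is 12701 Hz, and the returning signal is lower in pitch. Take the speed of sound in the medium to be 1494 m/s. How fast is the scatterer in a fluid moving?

Double Doppler shift off a moving reflector: f₂ = f₀ · (v + u)/(v − u) (u > 0 toward emitter).
Returning signal is lower, so f₂ = f₀ − Δf = 4280000 − 12701 = 4267299 Hz.
Rearranging, u = v · (f₂ − f₀)/(f₂ + f₀) = 1494 × -12701/8547299 ≈ -2.22 m/s.
So the scatterer in a fluid is moving at 2.22 m/s away from the emitter.

2.22 m/s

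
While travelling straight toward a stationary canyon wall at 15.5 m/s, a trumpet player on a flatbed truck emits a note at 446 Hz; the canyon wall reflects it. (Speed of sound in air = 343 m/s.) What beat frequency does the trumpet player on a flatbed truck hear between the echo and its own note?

The canyon wall receives the sound from a moving source: f₁ = f₀ · v/(v − v_e) = 446 × 343/327.5 ≈ 467.1 Hz.
On the return leg the trumpet player on a flatbed truck is a moving observer: f₂ = f₁ · (v + v_e)/v = 467.1 × 358.5/343 ≈ 488.2 Hz.
Beat against the emitted tone: |f₂ − f₀| = 2v_e·f₀/(v − v_e) = 2 × 15.5 × 446/327.5 ≈ 42.2 Hz.

42.2 Hz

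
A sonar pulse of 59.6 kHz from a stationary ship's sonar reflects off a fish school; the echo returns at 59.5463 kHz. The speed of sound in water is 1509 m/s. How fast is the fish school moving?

Double Doppler shift off a moving reflector: f₂ = f₀ · (v + u)/(v − u) (u > 0 toward emitter).
Rearranging, u = v · (f₂ − f₀)/(f₂ + f₀) = 1509 × -0.0537/119.1463 ≈ -0.68 m/s.
So the fish school is moving at 0.68 m/s away from the emitter.

0.68 m/s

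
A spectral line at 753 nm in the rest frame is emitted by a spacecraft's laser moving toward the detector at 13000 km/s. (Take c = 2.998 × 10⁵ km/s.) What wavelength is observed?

721.0 nm

β = v/c = 13000/299800 = 0.0434.
Relativistic Doppler for wavelength: λ' = λ₀ · √((1 − β)/(1 + β)).
λ' = 753 × √(0.9566/1.0434) = 753 × 0.95754 ≈ 721.0 nm.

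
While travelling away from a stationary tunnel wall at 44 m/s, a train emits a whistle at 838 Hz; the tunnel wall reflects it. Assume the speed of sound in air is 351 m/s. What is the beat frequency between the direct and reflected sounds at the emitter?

187 Hz

The tunnel wall receives the sound from a moving source: f₁ = f₀ · v/(v + v_e) = 838 × 351/395 ≈ 744.7 Hz.
On the return leg the train is a moving observer: f₂ = f₁ · (v − v_e)/v = 744.7 × 307/351 ≈ 651.3 Hz.
Beat against the emitted tone: |f₂ − f₀| = 2v_e·f₀/(v + v_e) = 2 × 44 × 838/395 ≈ 187 Hz.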